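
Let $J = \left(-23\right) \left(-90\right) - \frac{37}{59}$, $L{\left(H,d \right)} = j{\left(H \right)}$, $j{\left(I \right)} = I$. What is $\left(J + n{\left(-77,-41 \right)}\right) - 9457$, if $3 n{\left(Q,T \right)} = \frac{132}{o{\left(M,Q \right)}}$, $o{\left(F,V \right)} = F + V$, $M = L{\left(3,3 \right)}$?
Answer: $- \frac{16128488}{2183} \approx -7388.2$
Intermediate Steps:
$L{\left(H,d \right)} = H$
$J = \frac{122093}{59}$ ($J = 2070 - \frac{37}{59} = \frac{122093}{59} \approx 2069.4$)
$M = 3$
$n{\left(Q,T \right)} = \frac{44}{3 + Q}$ ($n{\left(Q,T \right)} = \frac{132 \frac{1}{3 + Q}}{3} = \frac{44}{3 + Q}$)
$\left(J + n{\left(-77,-41 \right)}\right) - 9457 = \left(\frac{122093}{59} + \frac{44}{3 - 77}\right) - 9457 = \left(\frac{122093}{59} + \frac{44}{-74}\right) - 9457 = \left(\frac{122093}{59} + 44 \left(- \frac{1}{74}\right)\right) - 9457 = \left(\frac{122093}{59} - \frac{22}{37}\right) - 9457 = \frac{4516143}{2183} - 9457 = - \frac{16128488}{2183}$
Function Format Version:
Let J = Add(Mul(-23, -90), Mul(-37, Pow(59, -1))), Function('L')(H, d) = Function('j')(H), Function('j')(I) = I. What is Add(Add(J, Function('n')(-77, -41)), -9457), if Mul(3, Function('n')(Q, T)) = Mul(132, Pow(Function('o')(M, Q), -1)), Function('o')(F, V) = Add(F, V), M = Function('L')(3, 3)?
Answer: Rational(-16128488, 2183) ≈ -7388.2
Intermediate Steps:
Function('L')(H, d) = H
J = Rational(122093, 59) (J = Add(2070, Mul(-37, Rational(1, 59))) = Add(2070, Rational(-37, 59)) = Rational(122093, 59) ≈ 2069.4)
M = 3
Function('n')(Q, T) = Mul(44, Pow(Add(3, Q), -1)) (Function('n')(Q, T) = Mul(Rational(1, 3), Mul(132, Pow(Add(3, Q), -1))) = Mul(44, Pow(Add(3, Q), -1)))
Add(Add(J, Function('n')(-77, -41)), -9457) = Add(Add(Rational(122093, 59), Mul(44, Pow(Add(3, -77), -1))), -9457) = Add(Add(Rational(122093, 59), Mul(44, Pow(-74, -1))), -9457) = Add(Add(Rational(122093, 59), Mul(44, Rational(-1, 74))), -9457) = Add(Add(Rational(122093, 59), Rational(-22, 37)), -9457) = Add(Rational(4516143, 2183), -9457) = Rational(-16128488, 2183)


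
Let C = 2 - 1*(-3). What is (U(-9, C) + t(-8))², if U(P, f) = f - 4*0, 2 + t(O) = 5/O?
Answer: 361/64 ≈ 5.6406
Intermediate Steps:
t(O) = -2 + 5/O
C = 5 (C = 2 + 3 = 5)
U(P, f) = f (U(P, f) = f + 0 = f)
(U(-9, C) + t(-8))² = (5 + (-2 + 5/(-8)))² = (5 + (-2 + 5*(-⅛)))² = (5 + (-2 - 5/8))² = (5 - 21/8)² = (19/8)² = 361/64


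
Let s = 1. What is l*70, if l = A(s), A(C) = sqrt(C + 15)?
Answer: 280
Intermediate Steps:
A(C) = sqrt(15 + C)
l = 4 (l = sqrt(15 + 1) = sqrt(16) = 4)
l*70 = 4*70 = 280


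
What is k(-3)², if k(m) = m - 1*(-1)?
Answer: 4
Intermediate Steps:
k(m) = 1 + m (k(m) = m + 1 = 1 + m)
k(-3)² = (1 - 3)² = (-2)² = 4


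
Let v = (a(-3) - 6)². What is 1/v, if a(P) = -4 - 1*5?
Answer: 1/225 ≈ 0.0044444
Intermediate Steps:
a(P) = -9 (a(P) = -4 - 5 = -9)
v = 225 (v = (-9 - 6)² = (-15)² = 225)
1/v = 1/225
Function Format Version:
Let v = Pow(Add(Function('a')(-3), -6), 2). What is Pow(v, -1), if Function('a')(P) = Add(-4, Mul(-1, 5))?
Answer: Rational(1, 225) ≈ 0.0044444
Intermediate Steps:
Function('a')(P) = -9 (Function('a')(P) = Add(-4, -5) = -9)
v = 225 (v = Pow(Add(-9, -6), 2) = Pow(-15, 2) = 225)
Pow(v, -1) = Pow(225, -1) = Rational(1, 225)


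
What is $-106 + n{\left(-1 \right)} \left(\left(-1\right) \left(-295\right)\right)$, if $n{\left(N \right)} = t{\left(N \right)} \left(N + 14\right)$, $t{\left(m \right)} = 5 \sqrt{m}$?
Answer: $-106 + 19175 i \approx -106.0 + 19175.0 i$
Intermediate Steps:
$n{\left(N \right)} = 5 \sqrt{N} \left(14 + N\right)$ ($n{\left(N \right)} = 5 \sqrt{N} \left(N + 14\right) = 5 \sqrt{N} \left(14 + N\right)$)
$-106 + n{\left(-1 \right)} \left(\left(-1\right) \left(-295\right)\right) = -106 + 5 \sqrt{-1} \left(14 - 1\right) \left(\left(-1\right) \left(-295\right)\right) = -106 + 5 i 13 \cdot 295 = -106 + 65 i 295 = -106 + 19175 i$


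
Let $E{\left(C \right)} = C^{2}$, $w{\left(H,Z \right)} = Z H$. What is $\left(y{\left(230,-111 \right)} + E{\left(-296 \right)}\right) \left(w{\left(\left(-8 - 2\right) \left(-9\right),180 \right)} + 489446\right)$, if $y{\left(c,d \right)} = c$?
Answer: $44418978516$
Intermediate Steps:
$w{\left(H,Z \right)} = H Z$
$\left(y{\left(230,-111 \right)} + E{\left(-296 \right)}\right) \left(w{\left(\left(-8 - 2\right) \left(-9\right),180 \right)} + 489446\right) = \left(230 + \left(-296\right)^{2}\right) \left(\left(-8 - 2\right) \left(-9\right) 180 + 489446\right) = \left(230 + 87616\right) \left(\left(-10\right) \left(-9\right) 180 + 489446\right) = 87846 \left(90 \cdot 180 + 489446\right) = 87846 \left(16200 + 489446\right) = 87846 \cdot 505646 = 44418978516$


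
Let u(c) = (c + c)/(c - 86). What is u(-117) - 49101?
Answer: -9967269/203 ≈ -49100.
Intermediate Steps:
u(c) = 2*c/(-86 + c) (u(c) = (2*c)/(-86 + c) = 2*c/(-86 + c))
u(-117) - 49101 = 2*(-117)/(-86 - 117) - 49101 = 2*(-117)/(-203) - 49101 = 2*(-117)*(-1/203) - 49101 = 234/203 - 49101 = -9967269/203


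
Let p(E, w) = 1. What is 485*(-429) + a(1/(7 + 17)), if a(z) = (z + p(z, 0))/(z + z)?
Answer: -416105/2 ≈ -2.0805e+5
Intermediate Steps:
a(z) = (1 + z)/(2*z) (a(z) = (z + 1)/(z + z) = (1 + z)/((2*z)) = (1 + z)*(1/(2*z)) = (1 + z)/(2*z))
485*(-429) + a(1/(7 + 17)) = 485*(-429) + (1 + 1/(7 + 17))/(2*(1/(7 + 17))) = -208065 + (1 + 1/24)/(2*(1/24)) = -208065 + (1/2)*24*(25/24) = -208065 + 25/2 = -416105/2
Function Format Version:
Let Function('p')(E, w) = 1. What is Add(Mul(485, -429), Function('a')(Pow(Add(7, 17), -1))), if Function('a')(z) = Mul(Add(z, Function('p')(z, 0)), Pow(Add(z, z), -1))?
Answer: Rational(-416105, 2) ≈ -2.0805e+5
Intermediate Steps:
Function('a')(z) = Mul(Rational(1, 2), Pow(z, -1), Add(1, z)) (Function('a')(z) = Mul(Add(z, 1), Pow(Add(z, z), -1)) = Mul(Add(1, z), Pow(Mul(2, z), -1)) = Mul(Add(1, z), Mul(Rational(1, 2), Pow(z, -1))) = Mul(Rational(1, 2), Pow(z, -1), Add(1, z)))
Add(Mul(485, -429), Function('a')(Pow(Add(7, 17), -1))) = Add(Mul(485, -429), Mul(Rational(1, 2), Pow(Pow(Add(7, 17), -1), -1), Add(1, Pow(Add(7, 17), -1)))) = Add(-208065, Mul(Rational(1, 2), Pow(Pow(24, -1), -1), Add(1, Pow(24, -1)))) = Add(-208065, Mul(Rational(1, 2), Pow(Rational(1, 24), -1), Add(1, Rational(1, 24)))) = Add(-208065, Mul(Rational(1, 2), 24, Rational(25, 24))) = Add(-208065, Rational(25, 2)) = Rational(-416105, 2)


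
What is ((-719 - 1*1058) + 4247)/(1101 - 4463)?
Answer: -1235/1681 ≈ -0.73468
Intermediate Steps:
((-719 - 1*1058) + 4247)/(1101 - 4463) = ((-719 - 1058) + 4247)/(-3362) = (-1777 + 4247)*(-1/3362) = 2470*(-1/3362) = -1235/1681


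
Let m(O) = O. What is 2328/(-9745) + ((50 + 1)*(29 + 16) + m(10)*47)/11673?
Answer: -229819/113753385 ≈ -0.0020203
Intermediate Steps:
2328/(-9745) + ((50 + 1)*(29 + 16) + m(10)*47)/11673 = 2328/(-9745) + ((50 + 1)*(29 + 16) + 10*47)/11673 = 2328*(-1/9745) + (51*45 + 470)*(1/11673) = -2328/9745 + (2295 + 470)*(1/11673) = -2328/9745 + 2765*(1/11673) = -2328/9745 + 2765/11673 = -229819/113753385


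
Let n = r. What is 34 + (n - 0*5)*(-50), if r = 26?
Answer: -1266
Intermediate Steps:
n = 26
34 + (n - 0*5)*(-50) = 34 + (26 - 0*5)*(-50) = 34 + (26 - 1*0)*(-50) = 34 + (26 + 0)*(-50) = 34 + 26*(-50) = 34 - 1300 = -1266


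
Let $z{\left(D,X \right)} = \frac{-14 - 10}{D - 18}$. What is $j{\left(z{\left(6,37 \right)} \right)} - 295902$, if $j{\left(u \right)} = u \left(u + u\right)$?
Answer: $-295894$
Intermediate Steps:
$z{\left(D,X \right)} = - \frac{24}{-18 + D}$
$j{\left(u \right)} = 2 u^{2}$ ($j{\left(u \right)} = u 2 u = 2 u^{2}$)
$j{\left(z{\left(6,37 \right)} \right)} - 295902 = 2 \left(- \frac{24}{-18 + 6}\right)^{2} - 295902 = 2 \left(- \frac{24}{-12}\right)^{2} - 295902 = 2 \left(\left(-24\right) \left(- \frac{1}{12}\right)\right)^{2} - 295902 = 2 \cdot 2^{2} - 295902 = 2 \cdot 4 - 295902 = 8 - 295902 = -295894$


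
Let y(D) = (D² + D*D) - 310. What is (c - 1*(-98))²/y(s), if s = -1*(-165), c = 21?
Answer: 14161/54140 ≈ 0.26156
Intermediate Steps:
s = 165
y(D) = -310 + 2*D² (y(D) = (D² + D²) - 310 = 2*D² - 310 = -310 + 2*D²)
(c - 1*(-98))²/y(s) = (21 - 1*(-98))²/(-310 + 2*165²) = (21 + 98)²/(-310 + 2*27225) = 119²/(-310 + 54450) = 14161/54140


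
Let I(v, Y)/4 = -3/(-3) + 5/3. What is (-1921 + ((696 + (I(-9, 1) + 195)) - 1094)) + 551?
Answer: -4687/3 ≈ -1562.3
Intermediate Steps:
I(v, Y) = 32/3 (I(v, Y) = 4*(-3/(-3) + 5/3) = 4*(-3*(-⅓) + 5*(⅓)) = 4*(1 + 5/3) = 4*(8/3) = 32/3)
(-1921 + ((696 + (I(-9, 1) + 195)) - 1094)) + 551 = (-1921 + ((696 + (32/3 + 195)) - 1094)) + 551 = (-1921 + ((696 + 617/3) - 1094)) + 551 = (-1921 + (2705/3 - 1094)) + 551 = (-1921 - 577/3) + 551 = -6340/3 + 551 = -4687/3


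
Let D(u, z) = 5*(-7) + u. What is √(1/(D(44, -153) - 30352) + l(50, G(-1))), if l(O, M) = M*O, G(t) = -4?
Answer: 63*I*√46394447/30343 ≈ 14.142*I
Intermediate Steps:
D(u, z) = -35 + u
√(1/(D(44, -153) - 30352) + l(50, G(-1))) = √(1/((-35 + 44) - 30352) - 4*50) = √(1/(9 - 30352) - 200) = √(1/(-30343) - 200) = √(-1/30343 - 200) = √(-6068601/30343) = 63*I*√46394447/30343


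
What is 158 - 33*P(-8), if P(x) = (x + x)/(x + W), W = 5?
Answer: -18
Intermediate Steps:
P(x) = 2*x/(5 + x) (P(x) = (x + x)/(x + 5) = (2*x)/(5 + x) = 2*x/(5 + x))
158 - 33*P(-8) = 158 - 66*(-8)/(5 - 8) = 158 - 66*(-8)/(-3) = 158 - 66*(-8)*(-1)/3 = 158 - 33*16/3 = 158 - 176 = -18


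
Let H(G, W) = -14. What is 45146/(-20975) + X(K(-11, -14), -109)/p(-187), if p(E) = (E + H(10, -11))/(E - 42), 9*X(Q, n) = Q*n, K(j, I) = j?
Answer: 5677457611/37943775 ≈ 149.63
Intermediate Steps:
X(Q, n) = Q*n/9 (X(Q, n) = (Q*n)/9 = Q*n/9)
p(E) = (-14 + E)/(-42 + E) (p(E) = (E - 14)/(E - 42) = (-14 + E)/(-42 + E))
45146/(-20975) + X(K(-11, -14), -109)/p(-187) = 45146/(-20975) + ((⅑)*(-11)*(-109))/(((-14 - 187)/(-42 - 187))) = 45146*(-1/20975) + 1199/(9*((-201/(-229)))) = -45146/20975 + 1199/(9*((-1/229*(-201)))) = -45146/20975 + 1199/(9*(201/229)) = -45146/20975 + (1199/9)*(229/201) = -45146/20975 + 274571/1809 = 5677457611/37943775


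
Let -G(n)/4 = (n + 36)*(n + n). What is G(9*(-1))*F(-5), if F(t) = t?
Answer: -9720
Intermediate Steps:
G(n) = -8*n*(36 + n) (G(n) = -4*(n + 36)*(n + n) = -4*(36 + n)*2*n = -8*n*(36 + n))
G(9*(-1))*F(-5) = -8*9*(-1)*(36 + 9*(-1))*(-5) = -8*(-9)*(36 - 9)*(-5) = -8*(-9)*27*(-5) = 1944*(-5) = -9720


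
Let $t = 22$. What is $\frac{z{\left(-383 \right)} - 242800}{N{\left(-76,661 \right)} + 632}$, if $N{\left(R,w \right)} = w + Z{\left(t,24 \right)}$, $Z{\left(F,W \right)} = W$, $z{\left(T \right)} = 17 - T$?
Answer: $- \frac{80800}{439} \approx -184.05$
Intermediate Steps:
$N{\left(R,w \right)} = 24 + w$ ($N{\left(R,w \right)} = w + 24 = 24 + w$)
$\frac{z{\left(-383 \right)} - 242800}{N{\left(-76,661 \right)} + 632} = \frac{\left(17 - -383\right) - 242800}{\left(24 + 661\right) + 632} = \frac{\left(17 + 383\right) - 242800}{685 + 632} = \frac{400 - 242800}{1317} = \left(-242400\right) \frac{1}{1317} = - \frac{80800}{439}$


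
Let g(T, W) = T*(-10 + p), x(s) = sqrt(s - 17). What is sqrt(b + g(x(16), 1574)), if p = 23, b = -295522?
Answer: sqrt(-295522 + 13*I) ≈ 0.01 + 543.62*I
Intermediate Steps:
x(s) = sqrt(-17 + s)
g(T, W) = 13*T (g(T, W) = T*(-10 + 23) = T*13 = 13*T)
sqrt(b + g(x(16), 1574)) = sqrt(-295522 + 13*sqrt(-17 + 16)) = sqrt(-295522 + 13*sqrt(-1)) = sqrt(-295522 + 13*I)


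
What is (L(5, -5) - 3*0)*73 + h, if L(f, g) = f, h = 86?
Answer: 451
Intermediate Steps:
(L(5, -5) - 3*0)*73 + h = (5 - 3*0)*73 + 86 = (5 + 0)*73 + 86 = 5*73 + 86 = 365 + 86 = 451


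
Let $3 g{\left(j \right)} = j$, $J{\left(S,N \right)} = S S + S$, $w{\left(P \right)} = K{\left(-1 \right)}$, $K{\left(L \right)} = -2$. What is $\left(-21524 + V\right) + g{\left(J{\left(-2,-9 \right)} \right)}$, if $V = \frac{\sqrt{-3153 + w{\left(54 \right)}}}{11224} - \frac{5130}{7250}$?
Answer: $- \frac{46814789}{2175} + \frac{i \sqrt{3155}}{11224} \approx -21524.0 + 0.0050044 i$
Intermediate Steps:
$w{\left(P \right)} = -2$
$J{\left(S,N \right)} = S + S^{2}$ ($J{\left(S,N \right)} = S^{2} + S = S + S^{2}$)
$V = - \frac{513}{725} + \frac{i \sqrt{3155}}{11224}$ ($V = \frac{\sqrt{-3153 - 2}}{11224} - \frac{5130}{7250} = \sqrt{-3155} \cdot \frac{1}{11224} - \frac{513}{725} = i \sqrt{3155} \cdot \frac{1}{11224} - \frac{513}{725} = \frac{i \sqrt{3155}}{11224} - \frac{513}{725} = - \frac{513}{725} + \frac{i \sqrt{3155}}{11224} \approx -0.70759 + 0.0050044 i$)
$g{\left(j \right)} = \frac{j}{3}$
$\left(-21524 + V\right) + g{\left(J{\left(-2,-9 \right)} \right)} = \left(-21524 - \left(\frac{513}{725} - \frac{i \sqrt{3155}}{11224}\right)\right) + \frac{\left(-2\right) \left(1 - 2\right)}{3} = \left(- \frac{15605413}{725} + \frac{i \sqrt{3155}}{11224}\right) + \frac{\left(-2\right) \left(-1\right)}{3} = \left(- \frac{15605413}{725} + \frac{i \sqrt{3155}}{11224}\right) + \frac{1}{3} \cdot 2 = \left(- \frac{15605413}{725} + \frac{i \sqrt{3155}}{11224}\right) + \frac{2}{3} = - \frac{46814789}{2175} + \frac{i \sqrt{3155}}{11224}$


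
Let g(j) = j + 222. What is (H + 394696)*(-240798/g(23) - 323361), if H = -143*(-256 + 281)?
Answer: -31080134186403/245 ≈ -1.2686e+11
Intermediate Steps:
H = -3575 (H = -143*25 = -3575)
g(j) = 222 + j
(H + 394696)*(-240798/g(23) - 323361) = (-3575 + 394696)*(-240798/(222 + 23) - 323361) = 391121*(-240798/245 - 323361) = 391121*(-79464243/245) = -31080134186403/245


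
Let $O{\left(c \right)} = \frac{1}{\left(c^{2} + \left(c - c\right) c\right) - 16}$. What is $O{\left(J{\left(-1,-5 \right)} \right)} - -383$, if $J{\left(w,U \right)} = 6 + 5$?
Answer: $\frac{40216}{105} \approx 383.01$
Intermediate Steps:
$J{\left(w,U \right)} = 11$
$O{\left(c \right)} = \frac{1}{-16 + c^{2}}$ ($O{\left(c \right)} = \frac{1}{\left(c^{2} + 0 c\right) - 16} = \frac{1}{\left(c^{2} + 0\right) - 16} = \frac{1}{c^{2} - 16} = \frac{1}{-16 + c^{2}}$)
$O{\left(J{\left(-1,-5 \right)} \right)} - -383 = \frac{1}{-16 + 11^{2}} - -383 = \frac{1}{-16 + 121} + 383 = \frac{1}{105} + 383 = \frac{40216}{105}$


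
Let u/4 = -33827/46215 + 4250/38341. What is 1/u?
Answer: -1771929315/4402189028 ≈ -0.40251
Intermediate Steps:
u = -4402189028/1771929315 (u = 4*(-33827/46215 + 4250/38341) = 4*(-1100547257/1771929315) = -4402189028/1771929315 ≈ -2.4844)
1/u = 1/(-4402189028/1771929315) = -1771929315/4402189028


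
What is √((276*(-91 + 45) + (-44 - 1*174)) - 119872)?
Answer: 3*I*√14754 ≈ 364.4*I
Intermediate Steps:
√((276*(-91 + 45) + (-44 - 1*174)) - 119872) = √((276*(-46) + (-44 - 174)) - 119872) = √((-12696 - 218) - 119872) = √(-12914 - 119872) = √(-132786) = 3*I*√14754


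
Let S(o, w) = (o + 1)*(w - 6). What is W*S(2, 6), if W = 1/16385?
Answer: 0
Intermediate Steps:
S(o, w) = (1 + o)*(-6 + w)
W = 1/16385 ≈ 6.1031e-5
W*S(2, 6) = (-6 + 6 - 6*2 + 2*6)/16385 = (-6 + 6 - 12 + 12)/16385 = (1/16385)*0 = 0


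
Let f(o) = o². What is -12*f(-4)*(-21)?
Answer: 4032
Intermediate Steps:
-12*f(-4)*(-21) = -12*(-4)²*(-21) = -12*16*(-21) = -192*(-21) = 4032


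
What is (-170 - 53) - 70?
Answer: -293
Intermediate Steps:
(-170 - 53) - 70 = -223 - 70 = -293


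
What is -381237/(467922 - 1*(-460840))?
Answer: -381237/928762 ≈ -0.41048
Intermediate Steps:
-381237/(467922 - 1*(-460840)) = -381237/(467922 + 460840) = -381237/928762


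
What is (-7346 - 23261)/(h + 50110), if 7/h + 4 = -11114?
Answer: -340288626/557122973 ≈ -0.61080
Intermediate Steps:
h = -7/11118 (h = 7/(-4 - 11114) = 7/(-11118) = 7*(-1/11118) = -7/11118 ≈ -0.00062961)
(-7346 - 23261)/(h + 50110) = (-7346 - 23261)/(-7/11118 + 50110) = -30607/557122973/11118 = -30607*11118/557122973 = -340288626/557122973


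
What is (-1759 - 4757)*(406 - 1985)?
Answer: 10288764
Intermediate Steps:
(-1759 - 4757)*(406 - 1985) = -6516*(-1579) = 10288764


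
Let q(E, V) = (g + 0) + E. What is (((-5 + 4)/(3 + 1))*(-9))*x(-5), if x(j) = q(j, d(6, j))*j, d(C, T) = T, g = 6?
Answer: -45/4 ≈ -11.250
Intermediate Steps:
q(E, V) = 6 + E (q(E, V) = (6 + 0) + E = 6 + E)
x(j) = j*(6 + j) (x(j) = (6 + j)*j = j*(6 + j))
(((-5 + 4)/(3 + 1))*(-9))*x(-5) = (((-5 + 4)/(3 + 1))*(-9))*(-5*(6 - 5)) = (-1/4*(-9))*(-5*1) = (-1*¼*(-9))*(-5) = -¼*(-9)*(-5) = (9/4)*(-5) = -45/4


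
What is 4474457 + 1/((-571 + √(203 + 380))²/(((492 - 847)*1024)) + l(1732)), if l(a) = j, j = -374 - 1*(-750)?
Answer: 20798621087866736690537/4648300581606801 - 103784960*√583/4648300581606801 ≈ 4.4745e+6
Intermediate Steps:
j = 376 (j = -374 + 750 = 376)
l(a) = 376
4474457 + 1/((-571 + √(203 + 380))²/(((492 - 847)*1024)) + l(1732)) = 4474457 + 1/((-571 + √(203 + 380))²/(((492 - 847)*1024)) + 376) = 4474457 + 1/((-571 + √583)²/((-355*1024)) + 376) = 4474457 + 1/((-571 + √583)²/(-363520) + 376) = 4474457 + 1/((-571 + √583)²*(-1/363520) + 376) = 4474457 + 1/(-(-571 + √583)²/363520 + 376) = 4474457 + 1/(376 - (-571 + √583)²/363520)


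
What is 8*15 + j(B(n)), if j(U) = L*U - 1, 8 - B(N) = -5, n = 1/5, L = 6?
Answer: 197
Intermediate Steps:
n = ⅕ ≈ 0.20000
B(N) = 13 (B(N) = 8 - 1*(-5) = 8 + 5 = 13)
j(U) = -1 + 6*U (j(U) = 6*U - 1 = -1 + 6*U)
8*15 + j(B(n)) = 8*15 + (-1 + 6*13) = 120 + (-1 + 78) = 120 + 77 = 197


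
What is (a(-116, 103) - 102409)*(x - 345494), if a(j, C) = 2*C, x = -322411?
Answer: 68261894715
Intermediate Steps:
(a(-116, 103) - 102409)*(x - 345494) = (2*103 - 102409)*(-322411 - 345494) = (206 - 102409)*(-667905) = -102203*(-667905) = 68261894715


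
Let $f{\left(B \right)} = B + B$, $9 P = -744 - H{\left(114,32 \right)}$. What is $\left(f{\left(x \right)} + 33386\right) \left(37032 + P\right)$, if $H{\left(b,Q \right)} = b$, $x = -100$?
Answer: $1225780220$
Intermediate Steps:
$P = - \frac{286}{3}$ ($P = \frac{-744 - 114}{9} = \frac{1}{9} \left(-858\right) = - \frac{286}{3} \approx -95.333$)
$f{\left(B \right)} = 2 B$
$\left(f{\left(x \right)} + 33386\right) \left(37032 + P\right) = \left(2 \left(-100\right) + 33386\right) \left(37032 - \frac{286}{3}\right) = \left(-200 + 33386\right) \frac{110810}{3} = 33186 \cdot \frac{110810}{3} = 1225780220$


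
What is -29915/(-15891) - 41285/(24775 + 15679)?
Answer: 554121475/642854514 ≈ 0.86197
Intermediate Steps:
-29915/(-15891) - 41285/(24775 + 15679) = -29915*(-1/15891) - 41285/40454 = 29915/15891 - 41285*1/40454 = 29915/15891 - 41285/40454 = 554121475/642854514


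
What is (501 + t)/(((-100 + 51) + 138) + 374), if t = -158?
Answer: 343/463 ≈ 0.74082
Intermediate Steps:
(501 + t)/(((-100 + 51) + 138) + 374) = (501 - 158)/(((-100 + 51) + 138) + 374) = 343/((-49 + 138) + 374) = 343/(89 + 374) = 343/463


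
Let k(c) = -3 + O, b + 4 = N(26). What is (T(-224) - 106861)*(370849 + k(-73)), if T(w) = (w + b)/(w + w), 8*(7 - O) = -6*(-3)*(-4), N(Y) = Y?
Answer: -4438617899853/112 ≈ -3.9631e+10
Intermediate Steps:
O = 16 (O = 7 - (-6*(-3))*(-4)/8 = 7 - 9*(-4)/4 = 7 - ⅛*(-72) = 7 + 9 = 16)
b = 22 (b = -4 + 26 = 22)
k(c) = 13 (k(c) = -3 + 16 = 13)
T(w) = (22 + w)/(2*w) (T(w) = (w + 22)/(w + w) = (22 + w)/((2*w)) = (22 + w)*(1/(2*w)) = (22 + w)/(2*w))
(T(-224) - 106861)*(370849 + k(-73)) = ((½)*(22 - 224)/(-224) - 106861)*(370849 + 13) = ((½)*(-1/224)*(-202) - 106861)*370862 = (101/224 - 106861)*370862 = -23936763/224*370862 = -4438617899853/112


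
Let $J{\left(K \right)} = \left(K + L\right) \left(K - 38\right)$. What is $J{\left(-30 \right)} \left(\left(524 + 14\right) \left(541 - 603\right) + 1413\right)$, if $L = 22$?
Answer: $-17376992$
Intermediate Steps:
$J{\left(K \right)} = \left(-38 + K\right) \left(22 + K\right)$ ($J{\left(K \right)} = \left(K + 22\right) \left(K - 38\right) = \left(22 + K\right) \left(-38 + K\right) = \left(-38 + K\right) \left(22 + K\right)$)
$J{\left(-30 \right)} \left(\left(524 + 14\right) \left(541 - 603\right) + 1413\right) = \left(-836 + \left(-30\right)^{2} - -480\right) \left(\left(524 + 14\right) \left(541 - 603\right) + 1413\right) = \left(-836 + 900 + 480\right) \left(538 \left(-62\right) + 1413\right) = 544 \left(-33356 + 1413\right) = 544 \left(-31943\right) = -17376992$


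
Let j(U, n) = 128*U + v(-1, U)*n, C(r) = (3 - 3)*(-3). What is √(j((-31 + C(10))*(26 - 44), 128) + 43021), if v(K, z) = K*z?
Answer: √43021 ≈ 207.42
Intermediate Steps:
C(r) = 0 (C(r) = 0*(-3) = 0)
j(U, n) = 128*U - U*n (j(U, n) = 128*U + (-U)*n = 128*U - U*n)
√(j((-31 + C(10))*(26 - 44), 128) + 43021) = √(((-31 + 0)*(26 - 44))*(128 - 1*128) + 43021) = √((-31*(-18))*(128 - 128) + 43021) = √(558*0 + 43021) = √(0 + 43021) = √43021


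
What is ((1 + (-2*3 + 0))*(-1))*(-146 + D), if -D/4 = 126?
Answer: -3250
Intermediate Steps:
D = -504 (D = -4*126 = -504)
((1 + (-2*3 + 0))*(-1))*(-146 + D) = ((1 + (-2*3 + 0))*(-1))*(-146 - 504) = ((1 + (-6 + 0))*(-1))*(-650) = ((1 - 6)*(-1))*(-650) = -5*(-1)*(-650) = 5*(-650) = -3250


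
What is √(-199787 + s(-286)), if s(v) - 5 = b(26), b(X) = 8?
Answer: I*√199774 ≈ 446.96*I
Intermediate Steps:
s(v) = 13 (s(v) = 5 + 8 = 13)
√(-199787 + s(-286)) = √(-199787 + 13) = √(-199774) = I*√199774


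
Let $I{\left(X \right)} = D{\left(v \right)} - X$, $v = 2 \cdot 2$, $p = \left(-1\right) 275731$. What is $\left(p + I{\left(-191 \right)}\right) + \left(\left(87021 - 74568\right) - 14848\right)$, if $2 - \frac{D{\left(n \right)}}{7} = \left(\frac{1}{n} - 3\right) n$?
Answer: $-277844$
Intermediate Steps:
$p = -275731$
$v = 4$
$D{\left(n \right)} = 14 - 7 n \left(-3 + \frac{1}{n}\right)$ ($D{\left(n \right)} = 14 - 7 \left(\frac{1}{n} - 3\right) n = 14 - 7 \left(-3 + \frac{1}{n}\right) n = 14 - 7 n \left(-3 + \frac{1}{n}\right)$)
$I{\left(X \right)} = 91 - X$ ($I{\left(X \right)} = \left(7 + 21 \cdot 4\right) - X = \left(7 + 84\right) - X = 91 - X$)
$\left(p + I{\left(-191 \right)}\right) + \left(\left(87021 - 74568\right) - 14848\right) = \left(-275731 + \left(91 - -191\right)\right) + \left(\left(87021 - 74568\right) - 14848\right) = \left(-275731 + \left(91 + 191\right)\right) + \left(12453 - 14848\right) = \left(-275731 + 282\right) - 2395 = -275449 - 2395 = -277844$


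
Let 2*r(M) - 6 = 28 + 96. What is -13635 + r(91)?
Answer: -13570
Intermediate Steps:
r(M) = 65 (r(M) = 3 + (28 + 96)/2 = 3 + (½)*124 = 3 + 62 = 65)
-13635 + r(91) = -13635 + 65 = -13570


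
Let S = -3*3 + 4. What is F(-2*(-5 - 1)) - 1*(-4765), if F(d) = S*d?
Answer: 4705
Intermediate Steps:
S = -5 (S = -9 + 4 = -5)
F(d) = -5*d
F(-2*(-5 - 1)) - 1*(-4765) = -(-10)*(-5 - 1) - 1*(-4765) = -(-10)*(-6) + 4765 = -5*12 + 4765 = -60 + 4765 = 4705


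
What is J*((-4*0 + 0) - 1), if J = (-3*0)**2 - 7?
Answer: 7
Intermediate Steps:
J = -7 (J = 0**2 - 7 = 0 - 7 = -7)
J*((-4*0 + 0) - 1) = -7*((-4*0 + 0) - 1) = -7*((-1*0 + 0) - 1) = -7*((0 + 0) - 1) = -7*(0 - 1) = -7*(-1) = 7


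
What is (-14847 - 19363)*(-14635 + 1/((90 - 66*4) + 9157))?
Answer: 4497458838840/8983 ≈ 5.0066e+8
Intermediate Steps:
(-14847 - 19363)*(-14635 + 1/((90 - 66*4) + 9157)) = -34210*(-14635 + 1/((90 - 264) + 9157)) = -34210*(-14635 + 1/(-174 + 9157)) = -34210*(-14635 + 1/8983) = -34210*(-131466204/8983) = 4497458838840/8983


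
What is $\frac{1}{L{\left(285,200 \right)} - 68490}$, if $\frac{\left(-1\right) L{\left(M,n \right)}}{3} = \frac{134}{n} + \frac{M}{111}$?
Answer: $- \frac{3700}{253448937} \approx -1.4599 \cdot 10^{-5}$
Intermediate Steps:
$L{\left(M,n \right)} = - \frac{402}{n} - \frac{M}{37}$ ($L{\left(M,n \right)} = - 3 \left(\frac{134}{n} + \frac{M}{111}\right) = - \frac{402}{n} - \frac{M}{37}$)
$\frac{1}{L{\left(285,200 \right)} - 68490} = \frac{1}{\left(- \frac{402}{200} - \frac{285}{37}\right) - 68490} = \frac{1}{\left(\left(-402\right) \frac{1}{200} - \frac{285}{37}\right) - 68490} = \frac{1}{\left(- \frac{201}{100} - \frac{285}{37}\right) - 68490} = \frac{1}{- \frac{35937}{3700} - 68490} = \frac{1}{- \frac{253448937}{3700}} = - \frac{3700}{253448937}$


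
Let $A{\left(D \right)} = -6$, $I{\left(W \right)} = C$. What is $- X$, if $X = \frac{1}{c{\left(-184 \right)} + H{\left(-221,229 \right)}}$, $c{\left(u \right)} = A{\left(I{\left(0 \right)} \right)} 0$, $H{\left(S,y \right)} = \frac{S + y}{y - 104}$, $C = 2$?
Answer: $- \frac{125}{8} \approx -15.625$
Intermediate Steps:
$I{\left(W \right)} = 2$
$H{\left(S,y \right)} = \frac{S + y}{-104 + y}$
$c{\left(u \right)} = 0$ ($c{\left(u \right)} = \left(-6\right) 0 = 0$)
$X = \frac{125}{8}$ ($X = \frac{1}{0 + \frac{-221 + 229}{-104 + 229}} = \frac{1}{0 + \frac{1}{125} \cdot 8} = \frac{1}{0 + \frac{8}{125}} = \frac{1}{\frac{8}{125}} = \frac{125}{8} \approx 15.625$)
$- X = \left(-1\right) \frac{125}{8} = - \frac{125}{8}$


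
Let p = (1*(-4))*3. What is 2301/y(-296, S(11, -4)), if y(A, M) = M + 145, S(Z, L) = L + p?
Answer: 767/43 ≈ 17.837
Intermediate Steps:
p = -12 (p = -4*3 = -12)
S(Z, L) = -12 + L (S(Z, L) = L - 12 = -12 + L)
y(A, M) = 145 + M
2301/y(-296, S(11, -4)) = 2301/(145 + (-12 - 4)) = 2301/(145 - 16) = 2301/129 = 2301*(1/129) = 767/43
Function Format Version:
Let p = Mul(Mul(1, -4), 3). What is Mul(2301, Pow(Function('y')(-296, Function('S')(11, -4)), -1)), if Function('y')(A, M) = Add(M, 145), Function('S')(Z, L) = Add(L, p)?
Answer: Rational(767, 43) ≈ 17.837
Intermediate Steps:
p = -12 (p = Mul(-4, 3) = -12)
Function('S')(Z, L) = Add(-12, L) (Function('S')(Z, L) = Add(L, -12) = Add(-12, L))
Function('y')(A, M) = Add(145, M)
Mul(2301, Pow(Function('y')(-296, Function('S')(11, -4)), -1)) = Mul(2301, Pow(Add(145, Add(-12, -4)), -1)) = Mul(2301, Pow(Add(145, -16), -1)) = Mul(2301, Pow(129, -1)) = Mul(2301, Rational(1, 129)) = Rational(767, 43)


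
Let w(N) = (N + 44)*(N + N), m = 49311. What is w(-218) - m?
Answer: 26553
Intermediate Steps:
w(N) = 2*N*(44 + N) (w(N) = (44 + N)*(2*N) = 2*N*(44 + N))
w(-218) - m = 2*(-218)*(44 - 218) - 1*49311 = 2*(-218)*(-174) - 49311 = 75864 - 49311 = 26553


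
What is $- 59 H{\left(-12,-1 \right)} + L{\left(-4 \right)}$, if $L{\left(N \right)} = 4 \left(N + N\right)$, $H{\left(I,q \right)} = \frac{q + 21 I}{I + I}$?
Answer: $- \frac{15695}{24} \approx -653.96$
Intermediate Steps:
$H{\left(I,q \right)} = \frac{q + 21 I}{2 I}$
$L{\left(N \right)} = 8 N$ ($L{\left(N \right)} = 4 \cdot 2 N = 8 N$)
$- 59 H{\left(-12,-1 \right)} + L{\left(-4 \right)} = - 59 \frac{-1 + 21 \left(-12\right)}{2 \left(-12\right)} + 8 \left(-4\right) = - 59 \cdot \frac{1}{2} \left(- \frac{1}{12}\right) \left(-1 - 252\right) - 32 = - 59 \cdot \frac{1}{2} \left(- \frac{1}{12}\right) \left(-253\right) - 32 = \left(-59\right) \frac{253}{24} - 32 = - \frac{14927}{24} - 32 = - \frac{15695}{24}$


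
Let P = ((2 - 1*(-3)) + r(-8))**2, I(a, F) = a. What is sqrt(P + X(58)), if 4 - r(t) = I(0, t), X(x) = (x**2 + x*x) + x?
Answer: 3*sqrt(763) ≈ 82.867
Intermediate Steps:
X(x) = x + 2*x**2 (X(x) = (x**2 + x**2) + x = 2*x**2 + x = x + 2*x**2)
r(t) = 4 (r(t) = 4 - 1*0 = 4 + 0 = 4)
P = 81 (P = ((2 - 1*(-3)) + 4)**2 = ((2 + 3) + 4)**2 = (5 + 4)**2 = 9**2 = 81)
sqrt(P + X(58)) = sqrt(81 + 58*(1 + 2*58)) = sqrt(81 + 58*(1 + 116)) = sqrt(81 + 58*117) = sqrt(81 + 6786) = sqrt(6867) = 3*sqrt(763)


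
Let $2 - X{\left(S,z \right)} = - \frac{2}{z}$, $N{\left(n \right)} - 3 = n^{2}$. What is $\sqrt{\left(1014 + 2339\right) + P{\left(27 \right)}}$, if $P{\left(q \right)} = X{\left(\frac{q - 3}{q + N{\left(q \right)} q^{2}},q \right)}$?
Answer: $\frac{\sqrt{271761}}{9} \approx 57.923$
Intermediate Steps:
$N{\left(n \right)} = 3 + n^{2}$
$X{\left(S,z \right)} = 2 + \frac{2}{z}$ ($X{\left(S,z \right)} = 2 - - \frac{2}{z} = 2 + \frac{2}{z}$)
$P{\left(q \right)} = 2 + \frac{2}{q}$
$\sqrt{\left(1014 + 2339\right) + P{\left(27 \right)}} = \sqrt{\left(1014 + 2339\right) + \left(2 + \frac{2}{27}\right)} = \sqrt{3353 + \left(2 + 2 \cdot \frac{1}{27}\right)} = \sqrt{3353 + \left(2 + \frac{2}{27}\right)} = \sqrt{3353 + \frac{56}{27}} = \sqrt{\frac{90587}{27}} = \frac{\sqrt{271761}}{9}$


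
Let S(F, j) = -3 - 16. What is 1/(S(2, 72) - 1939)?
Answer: -1/1958 ≈ -0.00051073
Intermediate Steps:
S(F, j) = -19
1/(S(2, 72) - 1939) = 1/(-19 - 1939) = 1/(-1958) = -1/1958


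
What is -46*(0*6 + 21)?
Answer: -966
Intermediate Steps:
-46*(0*6 + 21) = -46*(0 + 21) = -46*21 = -966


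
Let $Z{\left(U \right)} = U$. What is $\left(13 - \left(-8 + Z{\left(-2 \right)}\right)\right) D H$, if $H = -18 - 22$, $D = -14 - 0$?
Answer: $12880$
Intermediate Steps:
$D = -14$ ($D = -14 + 0 = -14$)
$H = -40$
$\left(13 - \left(-8 + Z{\left(-2 \right)}\right)\right) D H = \left(13 - \left(-8 - 2\right)\right) \left(-14\right) \left(-40\right) = \left(13 - -10\right) \left(-14\right) \left(-40\right) = \left(13 + 10\right) \left(-14\right) \left(-40\right) = 23 \left(-14\right) \left(-40\right) = \left(-322\right) \left(-40\right) = 12880$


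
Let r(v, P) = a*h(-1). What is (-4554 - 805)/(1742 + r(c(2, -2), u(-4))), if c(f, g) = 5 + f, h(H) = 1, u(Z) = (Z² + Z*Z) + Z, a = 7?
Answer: -5359/1749 ≈ -3.0640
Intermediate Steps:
u(Z) = Z + 2*Z² (u(Z) = (Z² + Z²) + Z = 2*Z² + Z = Z + 2*Z²)
r(v, P) = 7 (r(v, P) = 7*1 = 7)
(-4554 - 805)/(1742 + r(c(2, -2), u(-4))) = (-4554 - 805)/(1742 + 7) = -5359/1749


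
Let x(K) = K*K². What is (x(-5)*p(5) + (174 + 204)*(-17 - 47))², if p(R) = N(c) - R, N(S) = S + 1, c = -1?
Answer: 555403489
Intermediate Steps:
N(S) = 1 + S
p(R) = -R (p(R) = (1 - 1) - R = 0 - R = -R)
x(K) = K³
(x(-5)*p(5) + (174 + 204)*(-17 - 47))² = ((-5)³*(-1*5) + (174 + 204)*(-17 - 47))² = (-125*(-5) + 378*(-64))² = (625 - 24192)² = (-23567)² = 555403489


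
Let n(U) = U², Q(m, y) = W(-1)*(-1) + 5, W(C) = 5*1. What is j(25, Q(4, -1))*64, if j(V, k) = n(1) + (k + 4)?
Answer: 320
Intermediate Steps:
W(C) = 5
Q(m, y) = 0 (Q(m, y) = 5*(-1) + 5 = -5 + 5 = 0)
j(V, k) = 5 + k (j(V, k) = 1² + (k + 4) = 1 + (4 + k) = 5 + k)
j(25, Q(4, -1))*64 = (5 + 0)*64 = 5*64 = 320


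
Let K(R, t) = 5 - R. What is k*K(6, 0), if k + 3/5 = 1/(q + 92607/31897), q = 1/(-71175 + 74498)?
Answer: 393326219/1538824790 ≈ 0.25560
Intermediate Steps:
q = 1/3323 ≈ 0.00030093
k = -393326219/1538824790 (k = -⅗ + 1/(1/3323 + 92607/31897) = -⅗ + 1/(307764958/105993731) = -⅗ + 105993731/307764958 = -393326219/1538824790 ≈ -0.25560)
k*K(6, 0) = -393326219*(5 - 1*6)/1538824790 = -393326219*(5 - 6)/1538824790 = -393326219/1538824790*(-1) = 393326219/1538824790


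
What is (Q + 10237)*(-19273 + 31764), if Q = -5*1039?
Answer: 62979622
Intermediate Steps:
Q = -5195
(Q + 10237)*(-19273 + 31764) = (-5195 + 10237)*(-19273 + 31764) = 5042*12491 = 62979622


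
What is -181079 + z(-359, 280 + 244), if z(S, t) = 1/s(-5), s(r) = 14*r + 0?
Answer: -12675531/70 ≈ -1.8108e+5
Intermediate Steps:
s(r) = 14*r
z(S, t) = -1/70 (z(S, t) = 1/(14*(-5)) = 1/(-70) = -1/70)
-181079 + z(-359, 280 + 244) = -181079 - 1/70 = -12675531/70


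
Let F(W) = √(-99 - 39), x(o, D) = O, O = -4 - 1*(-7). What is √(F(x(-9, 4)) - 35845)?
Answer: √(-35845 + I*√138) ≈ 0.031 + 189.33*I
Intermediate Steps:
O = 3 (O = -4 + 7 = 3)
x(o, D) = 3
F(W) = I*√138 (F(W) = √(-138) = I*√138)
√(F(x(-9, 4)) - 35845) = √(I*√138 - 35845) = √(-35845 + I*√138)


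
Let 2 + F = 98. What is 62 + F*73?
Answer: 7070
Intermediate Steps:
F = 96 (F = -2 + 98 = 96)
62 + F*73 = 62 + 96*73 = 62 + 7008 = 7070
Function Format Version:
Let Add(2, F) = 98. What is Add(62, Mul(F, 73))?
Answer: 7070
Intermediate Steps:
F = 96 (F = Add(-2, 98) = 96)
Add(62, Mul(F, 73)) = Add(62, Mul(96, 73)) = Add(62, 7008) = 7070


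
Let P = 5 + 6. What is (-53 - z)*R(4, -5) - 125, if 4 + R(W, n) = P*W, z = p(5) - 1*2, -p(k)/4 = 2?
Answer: -1845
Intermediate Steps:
p(k) = -8 (p(k) = -4*2 = -8)
P = 11
z = -10 (z = -8 - 1*2 = -8 - 2 = -10)
R(W, n) = -4 + 11*W
(-53 - z)*R(4, -5) - 125 = (-53 - 1*(-10))*(-4 + 11*4) - 125 = (-53 + 10)*(-4 + 44) - 125 = -43*40 - 125 = -1720 - 125 = -1845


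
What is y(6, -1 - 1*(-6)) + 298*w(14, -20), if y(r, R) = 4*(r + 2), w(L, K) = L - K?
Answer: 10164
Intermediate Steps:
y(r, R) = 8 + 4*r (y(r, R) = 4*(2 + r) = 8 + 4*r)
y(6, -1 - 1*(-6)) + 298*w(14, -20) = (8 + 4*6) + 298*(14 - 1*(-20)) = (8 + 24) + 298*(14 + 20) = 32 + 298*34 = 32 + 10132 = 10164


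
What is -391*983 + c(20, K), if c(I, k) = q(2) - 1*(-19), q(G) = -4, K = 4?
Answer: -384338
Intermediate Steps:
c(I, k) = 15 (c(I, k) = -4 - 1*(-19) = -4 + 19 = 15)
-391*983 + c(20, K) = -391*983 + 15 = -384353 + 15 = -384338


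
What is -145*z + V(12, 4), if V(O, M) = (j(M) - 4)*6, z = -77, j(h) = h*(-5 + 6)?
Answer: 11165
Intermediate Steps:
j(h) = h (j(h) = h*1 = h)
V(O, M) = -24 + 6*M (V(O, M) = (M - 4)*6 = (-4 + M)*6 = -24 + 6*M)
-145*z + V(12, 4) = -145*(-77) + (-24 + 6*4) = 11165 + (-24 + 24) = 11165 + 0 = 11165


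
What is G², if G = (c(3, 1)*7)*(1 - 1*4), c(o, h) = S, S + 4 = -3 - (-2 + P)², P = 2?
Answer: 21609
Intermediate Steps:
S = -7 (S = -4 + (-3 - (-2 + 2)²) = -4 + (-3 - 1*0²) = -4 + (-3 - 1*0) = -4 + (-3 + 0) = -4 - 3 = -7)
c(o, h) = -7
G = 147 (G = (-7*7)*(1 - 1*4) = -49*(1 - 4) = -49*(-3) = 147)
G² = 147² = 21609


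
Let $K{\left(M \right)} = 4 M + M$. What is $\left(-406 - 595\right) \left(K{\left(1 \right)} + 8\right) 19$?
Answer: $-247247$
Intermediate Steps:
$K{\left(M \right)} = 5 M$
$\left(-406 - 595\right) \left(K{\left(1 \right)} + 8\right) 19 = \left(-406 - 595\right) \left(5 \cdot 1 + 8\right) 19 = - 1001 \left(5 + 8\right) 19 = - 1001 \cdot 13 \cdot 19 = \left(-1001\right) 247 = -247247$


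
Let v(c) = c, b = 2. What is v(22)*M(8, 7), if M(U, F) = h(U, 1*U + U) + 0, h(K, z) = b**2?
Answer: 88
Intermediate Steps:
h(K, z) = 4 (h(K, z) = 2**2 = 4)
M(U, F) = 4 (M(U, F) = 4 + 0 = 4)
v(22)*M(8, 7) = 22*4 = 88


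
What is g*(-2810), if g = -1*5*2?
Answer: 28100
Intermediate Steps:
g = -10 (g = -5*2 = -10)
g*(-2810) = -10*(-2810) = 28100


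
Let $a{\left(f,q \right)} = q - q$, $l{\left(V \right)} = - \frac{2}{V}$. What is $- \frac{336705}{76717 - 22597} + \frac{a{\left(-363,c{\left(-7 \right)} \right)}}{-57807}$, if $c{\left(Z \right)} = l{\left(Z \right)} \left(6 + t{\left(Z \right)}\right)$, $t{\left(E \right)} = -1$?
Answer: $- \frac{22447}{3608} \approx -6.2215$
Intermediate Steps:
$c{\left(Z \right)} = - \frac{10}{Z}$ ($c{\left(Z \right)} = - \frac{2}{Z} \left(6 - 1\right) = - \frac{2}{Z} 5 = - \frac{10}{Z}$)
$a{\left(f,q \right)} = 0$
$- \frac{336705}{76717 - 22597} + \frac{a{\left(-363,c{\left(-7 \right)} \right)}}{-57807} = - \frac{336705}{76717 - 22597} + \frac{0}{-57807} = - \frac{336705}{76717 - 22597} + 0 \left(- \frac{1}{57807}\right) = - \frac{336705}{54120} + 0 = \left(-336705\right) \frac{1}{54120} + 0 = - \frac{22447}{3608} + 0 = - \frac{22447}{3608}$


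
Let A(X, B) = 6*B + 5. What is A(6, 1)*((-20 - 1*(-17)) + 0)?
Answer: -33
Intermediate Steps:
A(X, B) = 5 + 6*B
A(6, 1)*((-20 - 1*(-17)) + 0) = (5 + 6*1)*((-20 - 1*(-17)) + 0) = (5 + 6)*((-20 + 17) + 0) = 11*(-3 + 0) = 11*(-3) = -33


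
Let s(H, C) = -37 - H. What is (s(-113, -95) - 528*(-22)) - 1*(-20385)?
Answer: 32077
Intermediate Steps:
(s(-113, -95) - 528*(-22)) - 1*(-20385) = ((-37 - 1*(-113)) - 528*(-22)) - 1*(-20385) = ((-37 + 113) + 11616) + 20385 = (76 + 11616) + 20385 = 11692 + 20385 = 32077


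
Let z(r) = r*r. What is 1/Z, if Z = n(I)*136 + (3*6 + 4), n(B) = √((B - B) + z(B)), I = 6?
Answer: 1/838 ≈ 0.0011933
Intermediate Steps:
z(r) = r²
n(B) = √(B²) (n(B) = √((B - B) + B²) = √(0 + B²) = √(B²))
Z = 838 (Z = √(6²)*136 + (3*6 + 4) = √36*136 + (18 + 4) = 6*136 + 22 = 816 + 22 = 838)
1/Z = 1/838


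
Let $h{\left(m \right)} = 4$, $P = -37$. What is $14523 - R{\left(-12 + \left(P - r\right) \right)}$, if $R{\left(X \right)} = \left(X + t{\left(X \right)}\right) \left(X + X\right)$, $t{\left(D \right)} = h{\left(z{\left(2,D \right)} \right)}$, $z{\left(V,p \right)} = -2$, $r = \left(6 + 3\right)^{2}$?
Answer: $-18237$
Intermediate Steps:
$r = 81$ ($r = 9^{2} = 81$)
$t{\left(D \right)} = 4$
$R{\left(X \right)} = 2 X \left(4 + X\right)$ ($R{\left(X \right)} = \left(X + 4\right) \left(X + X\right) = \left(4 + X\right) 2 X = 2 X \left(4 + X\right)$)
$14523 - R{\left(-12 + \left(P - r\right) \right)} = 14523 - 2 \left(-12 - 118\right) \left(4 - 130\right) = 14523 - 2 \left(-130\right) \left(4 - 130\right) = 14523 - 2 \left(-130\right) \left(-126\right) = 14523 - 32760 = -18237$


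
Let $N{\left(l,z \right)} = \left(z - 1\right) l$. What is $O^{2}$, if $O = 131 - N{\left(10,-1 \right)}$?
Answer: $22801$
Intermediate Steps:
$N{\left(l,z \right)} = l \left(-1 + z\right)$ ($N{\left(l,z \right)} = \left(-1 + z\right) l = l \left(-1 + z\right)$)
$O = 151$ ($O = 131 - 10 \left(-1 - 1\right) = 131 - 10 \left(-2\right) = 131 - -20 = 131 + 20 = 151$)
$O^{2} = 151^{2} = 22801$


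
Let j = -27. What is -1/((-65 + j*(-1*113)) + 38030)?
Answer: -1/41016 ≈ -2.4381e-5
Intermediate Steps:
-1/((-65 + j*(-1*113)) + 38030) = -1/((-65 - (-27)*113) + 38030) = -1/((-65 - 27*(-113)) + 38030) = -1/((-65 + 3051) + 38030) = -1/(2986 + 38030) = -1/41016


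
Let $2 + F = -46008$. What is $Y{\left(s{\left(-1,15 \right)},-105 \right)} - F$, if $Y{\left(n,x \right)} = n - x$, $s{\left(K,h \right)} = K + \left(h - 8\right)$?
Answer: $46121$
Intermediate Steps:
$s{\left(K,h \right)} = -8 + K + h$ ($s{\left(K,h \right)} = K + \left(-8 + h\right) = -8 + K + h$)
$F = -46010$ ($F = -2 - 46008 = -46010$)
$Y{\left(s{\left(-1,15 \right)},-105 \right)} - F = \left(\left(-8 - 1 + 15\right) - -105\right) - -46010 = \left(6 + 105\right) + 46010 = 111 + 46010 = 46121$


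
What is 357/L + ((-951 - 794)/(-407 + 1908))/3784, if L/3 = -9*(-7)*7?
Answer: 96446393/357826392 ≈ 0.26953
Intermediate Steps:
L = 1323 (L = 3*(-9*(-7)*7) = 3*(63*7) = 3*441 = 1323)
357/L + ((-951 - 794)/(-407 + 1908))/3784 = 357/1323 + ((-951 - 794)/(-407 + 1908))/3784 = 357*(1/1323) - 1745/1501*(1/3784) = 17/63 - 1745*1/1501*(1/3784) = 17/63 - 1745/1501*1/3784 = 17/63 - 1745/5679784 = 96446393/357826392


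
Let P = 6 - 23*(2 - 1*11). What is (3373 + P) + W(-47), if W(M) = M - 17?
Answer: 3522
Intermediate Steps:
W(M) = -17 + M
P = 213 (P = 6 - 23*(2 - 11) = 6 - 23*(-9) = 6 + 207 = 213)
(3373 + P) + W(-47) = (3373 + 213) + (-17 - 47) = 3586 - 64 = 3522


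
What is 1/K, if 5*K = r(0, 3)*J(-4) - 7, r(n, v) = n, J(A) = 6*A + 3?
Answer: -5/7 ≈ -0.71429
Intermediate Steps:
J(A) = 3 + 6*A
K = -7/5 (K = (0*(3 + 6*(-4)) - 7)/5 = (0*(3 - 24) - 7)/5 = (0*(-21) - 7)/5 = (0 - 7)/5 = (1/5)*(-7) = -7/5 ≈ -1.4000)
1/K = 1/(-7/5) = -5/7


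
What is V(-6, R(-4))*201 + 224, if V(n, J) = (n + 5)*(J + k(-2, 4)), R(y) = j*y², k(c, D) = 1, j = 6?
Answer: -19273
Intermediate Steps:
R(y) = 6*y²
V(n, J) = (1 + J)*(5 + n) (V(n, J) = (n + 5)*(J + 1) = (5 + n)*(1 + J) = (1 + J)*(5 + n))
V(-6, R(-4))*201 + 224 = (5 - 6 + 5*(6*(-4)²) + (6*(-4)²)*(-6))*201 + 224 = (5 - 6 + 5*(6*16) + (6*16)*(-6))*201 + 224 = (5 - 6 + 5*96 + 96*(-6))*201 + 224 = (5 - 6 + 480 - 576)*201 + 224 = -97*201 + 224 = -19497 + 224 = -19273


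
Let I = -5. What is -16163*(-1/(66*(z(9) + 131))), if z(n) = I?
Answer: 2309/1188 ≈ 1.9436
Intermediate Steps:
z(n) = -5
-16163*(-1/(66*(z(9) + 131))) = -16163*(-1/(66*(-5 + 131))) = -16163/(126*(-66)) = -16163/(-8316) = -16163*(-1/8316) = 2309/1188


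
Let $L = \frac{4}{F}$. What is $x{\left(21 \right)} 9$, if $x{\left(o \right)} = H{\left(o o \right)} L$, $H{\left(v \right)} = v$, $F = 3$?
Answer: $5292$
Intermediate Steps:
$L = \frac{4}{3} \approx 1.3333$
$x{\left(o \right)} = \frac{4 o^{2}}{3}$ ($x{\left(o \right)} = o o \frac{4}{3} = o^{2} \cdot \frac{4}{3} = \frac{4 o^{2}}{3}$)
$x{\left(21 \right)} 9 = \frac{4 \cdot 21^{2}}{3} \cdot 9 = \frac{4}{3} \cdot 441 \cdot 9 = 588 \cdot 9 = 5292$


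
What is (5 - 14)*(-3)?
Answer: 27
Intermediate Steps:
(5 - 14)*(-3) = -9*(-3) = 27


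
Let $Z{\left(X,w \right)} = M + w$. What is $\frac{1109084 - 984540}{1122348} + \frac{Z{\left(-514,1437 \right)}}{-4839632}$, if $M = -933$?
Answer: $\frac{2688310109}{24248889714} \approx 0.11086$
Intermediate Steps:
$Z{\left(X,w \right)} = -933 + w$
$\frac{1109084 - 984540}{1122348} + \frac{Z{\left(-514,1437 \right)}}{-4839632} = \frac{1109084 - 984540}{1122348} + \frac{-933 + 1437}{-4839632} = 124544 \cdot \frac{1}{1122348} + 504 \left(- \frac{1}{4839632}\right) = \frac{31136}{280587} - \frac{9}{86422} = \frac{2688310109}{24248889714}$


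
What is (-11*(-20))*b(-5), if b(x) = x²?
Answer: 5500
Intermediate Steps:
(-11*(-20))*b(-5) = -11*(-20)*(-5)² = 220*25 = 5500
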